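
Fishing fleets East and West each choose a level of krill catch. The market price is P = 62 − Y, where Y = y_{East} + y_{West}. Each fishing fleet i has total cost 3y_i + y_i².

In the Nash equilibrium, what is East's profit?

Fishing fleet East's profit: π = y_{East}(62 − (y_{East} + y_{West})) − 3y_{East} − y_{East}².
∂π/∂y_{East} = 59 − 4y_{East} − y_{West} = 0, so y_{East} = 14.75 − 0.25y_{West}.
By symmetry y_{West} = y_{East}; substituting into the reaction function, 1.25y_{East} = 14.75 and y_{East} = 11.8.
Price P = 62 − 23.6 = 38.4.
East's profit: (38.4 − 3)·11.8 − (11.8)² = 278.48.

278.48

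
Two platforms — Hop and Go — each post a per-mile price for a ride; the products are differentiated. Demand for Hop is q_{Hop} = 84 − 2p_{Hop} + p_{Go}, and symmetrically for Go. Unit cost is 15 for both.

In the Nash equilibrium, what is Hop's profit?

1058

Hop's profit: π = (p_{Hop} − 15)(84 − 2p_{Hop} + p_{Go}).
∂π/∂p_{Hop} = 114 − 4p_{Hop} + p_{Go} = 0 ⇒ p_{Hop} = 28.5 + 0.25p_{Go}.
By symmetry p_{Go} = p_{Hop}; substituting into the reaction function, 0.75p_{Hop} = 28.5 and p_{Hop} = 38.
q_{Hop} = 84 − 2·38 + 38 = 46.
Profit = (38 − 15)·46 = 1058.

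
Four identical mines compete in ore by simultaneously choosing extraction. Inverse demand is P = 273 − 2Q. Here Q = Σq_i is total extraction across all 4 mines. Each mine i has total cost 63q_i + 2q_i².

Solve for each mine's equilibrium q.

A representative mine's profit is π_i = q_i(273 − 2Q) − 63q_i − 2q_i², with Q = q_i + Σ_{j≠i} q_j.
First-order condition: 210 − 8q_i − 2Σ_{j≠i} q_j = 0.
In a symmetric equilibrium every mine chooses the same q, so Σ_{j≠i} q_j = 3q. The condition becomes 210 − 14q = 0, giving q = 210/14 = 15.

15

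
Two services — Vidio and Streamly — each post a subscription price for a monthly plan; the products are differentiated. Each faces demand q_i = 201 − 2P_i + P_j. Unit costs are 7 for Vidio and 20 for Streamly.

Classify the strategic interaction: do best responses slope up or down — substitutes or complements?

Vidio's profit: π = (P_{Vidio} − 7)(201 − 2P_{Vidio} + P_{Streamly}).
∂π/∂P_{Vidio} = 215 − 4P_{Vidio} + P_{Streamly} = 0 ⇒ P_{Vidio} = 53.75 + 0.25P_{Streamly}.
The best-response slope dP_{Vidio}/dP_{Streamly} = 0.25 > 0: the reaction function is upward-sloping, so the choices are strategic complements.

strategic complements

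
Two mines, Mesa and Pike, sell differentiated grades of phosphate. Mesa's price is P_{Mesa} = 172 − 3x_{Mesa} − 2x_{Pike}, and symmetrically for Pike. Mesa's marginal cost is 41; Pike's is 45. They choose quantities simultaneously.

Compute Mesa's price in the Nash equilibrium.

Mine Mesa's profit: π = x_{Mesa}(172 − 3x_{Mesa} − 2x_{Pike}) − 41x_{Mesa}.
∂π/∂x_{Mesa} = 131 − 6x_{Mesa} − 2x_{Pike} = 0 ⇒ x_{Mesa} = 131/6 − (1/3)x_{Pike}.
Similarly x_{Pike} = 127/6 − (1/3)x_{Mesa}.
Substituting the second reaction function into the first: x_{Mesa} = 131/6 − (1/3)(127/6 − (1/3)x_{Mesa}), which gives (8/9)x_{Mesa} = 133/9 ⇒ x_{Mesa} = 16.625.
Then x_{Pike} = 127/6 − (1/3)·16.625 = 15.625.
P_{Mesa} = 172 − 3·16.625 − 2·15.625 = 90.875.

90.875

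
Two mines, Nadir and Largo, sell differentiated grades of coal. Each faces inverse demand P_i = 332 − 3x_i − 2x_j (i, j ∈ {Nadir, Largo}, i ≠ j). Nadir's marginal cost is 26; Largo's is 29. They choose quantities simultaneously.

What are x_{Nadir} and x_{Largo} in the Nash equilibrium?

38.4375, 37.6875

Mine Nadir's profit: π = x_{Nadir}(332 − 3x_{Nadir} − 2x_{Largo}) − 26x_{Nadir}.
∂π/∂x_{Nadir} = 306 − 6x_{Nadir} − 2x_{Largo} = 0 ⇒ x_{Nadir} = 51 − (1/3)x_{Largo}.
Similarly x_{Largo} = 50.5 − (1/3)x_{Nadir}.
Solving the two reaction functions simultaneously: (1 − (−1/3)(−1/3))x_{Nadir} = 51 − (1/3)·50.5, so (8/9)x_{Nadir} = 205/6 and x_{Nadir} = 38.4375.
Then x_{Largo} = 50.5 − (1/3)·38.4375 = 37.6875.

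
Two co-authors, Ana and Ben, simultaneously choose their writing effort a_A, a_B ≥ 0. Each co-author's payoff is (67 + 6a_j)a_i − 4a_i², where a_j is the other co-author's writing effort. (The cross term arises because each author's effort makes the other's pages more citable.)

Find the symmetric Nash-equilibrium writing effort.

33.5

Ana's payoff is (67 + 6a_B)a_A − 4a_A².
∂π/∂a_A = 67 + 6a_B − 8a_A = 0, so a_A = 8.375 + 0.75a_B.
The game is symmetric, so in equilibrium a_B = a_A: the reaction function gives 0.25a_A = 8.375, hence a_A = 33.5.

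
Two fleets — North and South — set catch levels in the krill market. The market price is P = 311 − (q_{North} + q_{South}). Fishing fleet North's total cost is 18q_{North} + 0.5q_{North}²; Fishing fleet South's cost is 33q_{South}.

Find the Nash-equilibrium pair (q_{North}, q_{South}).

Fishing fleet North's profit: π = q_{North}(311 − (q_{North} + q_{South})) − 18q_{North} − 0.5q_{North}².
∂π/∂q_{North} = 293 − 3q_{North} − q_{South} = 0, so q_{North} = 293/3 − (1/3)q_{South}.
For South: ∂π/∂q_{South} = 278 − 2q_{South} − q_{North} = 0 ⇒ q_{South} = 139 − 0.5q_{North}.
Plugging q_{South} into North's best response: q_{North} = 293/3 − (1/3)(139 − 0.5q_{North}) ⇒ (5/6)q_{North} = 154/3, so q_{North} = 61.6.
Then q_{South} = 139 − 0.5·61.6 = 108.2.

61.6, 108.2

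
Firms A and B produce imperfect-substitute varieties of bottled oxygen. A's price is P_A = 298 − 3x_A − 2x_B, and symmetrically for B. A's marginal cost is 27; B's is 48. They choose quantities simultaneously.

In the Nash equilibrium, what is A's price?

Firm A's profit: π = x_A(298 − 3x_A − 2x_B) − 27x_A.
∂π/∂x_A = 271 − 6x_A − 2x_B = 0 ⇒ x_A = 271/6 − (1/3)x_B.
Similarly x_B = 125/3 − (1/3)x_A.
Plugging x_B into A's best response: x_A = 271/6 − (1/3)(125/3 − (1/3)x_A) ⇒ (8/9)x_A = 563/18, so x_A = 35.1875.
Then x_B = 125/3 − (1/3)·35.1875 = 29.9375.
P_A = 298 − 3·35.1875 − 2·29.9375 = 132.5625.

132.5625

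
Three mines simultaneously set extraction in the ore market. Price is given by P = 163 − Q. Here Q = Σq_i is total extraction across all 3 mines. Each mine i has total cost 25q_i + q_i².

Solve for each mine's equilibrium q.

23

A representative mine's profit is π_i = q_i(163 − Q) − 25q_i − q_i², with Q = q_i + Σ_{j≠i} q_j.
First-order condition: 138 − 4q_i − Σ_{j≠i} q_j = 0.
With identical mines, set every q_j = q: then 138 − 4q − 2q = 0, i.e. q = 138/6 = 23.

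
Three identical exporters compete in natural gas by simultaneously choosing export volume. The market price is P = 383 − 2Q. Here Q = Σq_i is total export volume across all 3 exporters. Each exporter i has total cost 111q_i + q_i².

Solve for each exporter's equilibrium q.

27.2

A representative exporter's profit is π_i = q_i(383 − 2Q) − 111q_i − q_i², with Q = q_i + Σ_{j≠i} q_j.
First-order condition: 272 − 6q_i − 2Σ_{j≠i} q_j = 0.
Imposing symmetry (q_j = q for all j) turns Σ_{j≠i} q_j into 2q, so 272 = 10q and q = 27.2.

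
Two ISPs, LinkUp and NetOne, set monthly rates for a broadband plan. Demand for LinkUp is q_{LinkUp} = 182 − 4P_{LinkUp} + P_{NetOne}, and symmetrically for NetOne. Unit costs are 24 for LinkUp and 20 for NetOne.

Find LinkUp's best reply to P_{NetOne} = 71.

LinkUp's profit: π = (P_{LinkUp} − 24)(182 − 4P_{LinkUp} + P_{NetOne}).
∂π/∂P_{LinkUp} = 278 − 8P_{LinkUp} + P_{NetOne} = 0 ⇒ P_{LinkUp} = 34.75 + 0.125P_{NetOne}.
At P_{NetOne} = 71: P_{LinkUp} = 34.75 + 0.125·71 = 43.625.

43.625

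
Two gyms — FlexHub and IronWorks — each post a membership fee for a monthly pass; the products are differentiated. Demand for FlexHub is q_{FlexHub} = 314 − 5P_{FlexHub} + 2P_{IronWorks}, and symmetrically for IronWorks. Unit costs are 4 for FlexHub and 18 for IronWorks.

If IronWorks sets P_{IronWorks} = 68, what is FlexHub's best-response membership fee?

47

FlexHub's profit: π = (P_{FlexHub} − 4)(314 − 5P_{FlexHub} + 2P_{IronWorks}).
∂π/∂P_{FlexHub} = 334 − 10P_{FlexHub} + 2P_{IronWorks} = 0 ⇒ P_{FlexHub} = 33.4 + 0.2P_{IronWorks}.
At P_{IronWorks} = 68: P_{FlexHub} = 33.4 + 0.2·68 = 47.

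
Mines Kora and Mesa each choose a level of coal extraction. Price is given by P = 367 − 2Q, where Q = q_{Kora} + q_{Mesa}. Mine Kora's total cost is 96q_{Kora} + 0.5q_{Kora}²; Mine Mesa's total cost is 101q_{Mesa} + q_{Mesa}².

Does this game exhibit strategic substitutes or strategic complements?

Mine Kora's profit: π = q_{Kora}(367 − 2(q_{Kora} + q_{Mesa})) − 96q_{Kora} − 0.5q_{Kora}².
∂π/∂q_{Kora} = 271 − 5q_{Kora} − 2q_{Mesa} = 0, so q_{Kora} = 54.2 − 0.4q_{Mesa}.
The best-response slope dq_{Kora}/dq_{Mesa} = −0.4 < 0: the reaction function is downward-sloping, so the choices are strategic substitutes.

strategic substitutes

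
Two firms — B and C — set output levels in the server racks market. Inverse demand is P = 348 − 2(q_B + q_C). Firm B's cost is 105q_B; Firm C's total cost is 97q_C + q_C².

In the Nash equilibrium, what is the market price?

Firm B's profit: π = q_B(348 − 2(q_B + q_C)) − 105q_B.
∂π/∂q_B = 243 − 4q_B − 2q_C = 0, so q_B = 60.75 − 0.5q_C.
For C: ∂π/∂q_C = 251 − 6q_C − 2q_B = 0 ⇒ q_C = 251/6 − (1/3)q_B.
Solving the two reaction functions simultaneously: (1 − (−0.5)(−1/3))q_B = 60.75 − 0.5·(251/6), so (5/6)q_B = 239/6 and q_B = 47.8.
Then q_C = 251/6 − (1/3)·47.8 = 25.9.
Equilibrium price: P = 348 − 2·73.7 = 200.6.

200.6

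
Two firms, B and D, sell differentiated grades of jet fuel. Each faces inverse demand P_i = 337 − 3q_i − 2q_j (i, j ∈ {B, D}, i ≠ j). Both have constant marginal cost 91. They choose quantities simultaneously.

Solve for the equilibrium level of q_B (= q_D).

Firm B's profit: π = q_B(337 − 3q_B − 2q_D) − 91q_B.
∂π/∂q_B = 246 − 6q_B − 2q_D = 0 ⇒ q_B = 41 − (1/3)q_D.
The game is symmetric, so in equilibrium q_D = q_B: the reaction function gives (4/3)q_B = 41, hence q_B = 30.75.

30.75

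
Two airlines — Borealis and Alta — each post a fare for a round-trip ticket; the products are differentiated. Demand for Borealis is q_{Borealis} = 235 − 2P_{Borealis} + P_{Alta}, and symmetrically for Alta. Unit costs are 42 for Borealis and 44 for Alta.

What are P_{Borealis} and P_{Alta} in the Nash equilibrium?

Borealis's profit: π = (P_{Borealis} − 42)(235 − 2P_{Borealis} + P_{Alta}).
∂π/∂P_{Borealis} = 319 − 4P_{Borealis} + P_{Alta} = 0 ⇒ P_{Borealis} = 79.75 + 0.25P_{Alta}.
Similarly P_{Alta} = 80.75 + 0.25P_{Borealis}.
Solving the two reaction functions simultaneously: (1 − (0.25)(0.25))P_{Borealis} = 79.75 + 0.25·80.75, so 0.9375P_{Borealis} = 99.9375 and P_{Borealis} = 106.6.
Then P_{Alta} = 80.75 + 0.25·106.6 = 107.4.

106.6, 107.4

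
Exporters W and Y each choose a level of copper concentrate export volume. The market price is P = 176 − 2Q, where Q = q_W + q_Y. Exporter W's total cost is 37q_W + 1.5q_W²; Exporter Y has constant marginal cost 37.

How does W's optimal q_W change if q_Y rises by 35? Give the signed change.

-10

Exporter W's profit: π = q_W(176 − 2(q_W + q_Y)) − 37q_W − 1.5q_W².
∂π/∂q_W = 139 − 7q_W − 2q_Y = 0, so q_W = 139/7 − (2/7)q_Y.
The reaction-function slope is −2/7, so a 35-unit rise in q_Y moves q_W by −2/7 × 35 = −10. W's best response falls — the actions are strategic substitutes.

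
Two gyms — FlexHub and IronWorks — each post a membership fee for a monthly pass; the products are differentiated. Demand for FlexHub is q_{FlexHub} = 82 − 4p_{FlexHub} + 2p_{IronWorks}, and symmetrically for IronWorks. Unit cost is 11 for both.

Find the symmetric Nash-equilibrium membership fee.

FlexHub's profit: π = (p_{FlexHub} − 11)(82 − 4p_{FlexHub} + 2p_{IronWorks}).
∂π/∂p_{FlexHub} = 126 − 8p_{FlexHub} + 2p_{IronWorks} = 0 ⇒ p_{FlexHub} = 15.75 + 0.25p_{IronWorks}.
Setting p_{FlexHub} = p_{IronWorks} in the reaction function: p_{FlexHub} = 15.75 + 0.25p_{FlexHub}, so p_{FlexHub} = 15.75 / 0.75 = 21.

21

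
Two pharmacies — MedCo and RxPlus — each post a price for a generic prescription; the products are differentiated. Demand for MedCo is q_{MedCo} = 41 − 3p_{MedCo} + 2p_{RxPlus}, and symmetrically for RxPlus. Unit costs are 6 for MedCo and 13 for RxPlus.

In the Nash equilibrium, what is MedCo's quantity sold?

30.1875

MedCo's profit: π = (p_{MedCo} − 6)(41 − 3p_{MedCo} + 2p_{RxPlus}).
∂π/∂p_{MedCo} = 59 − 6p_{MedCo} + 2p_{RxPlus} = 0 ⇒ p_{MedCo} = 59/6 + (1/3)p_{RxPlus}.
Similarly p_{RxPlus} = 40/3 + (1/3)p_{MedCo}.
Plugging p_{RxPlus} into MedCo's best response: p_{MedCo} = 59/6 + (1/3)(40/3 + (1/3)p_{MedCo}) ⇒ (8/9)p_{MedCo} = 257/18, so p_{MedCo} = 16.0625.
Then p_{RxPlus} = 40/3 + (1/3)·16.0625 = 18.6875.
q_{MedCo} = 41 − 3·16.0625 + 2·18.6875 = 30.1875.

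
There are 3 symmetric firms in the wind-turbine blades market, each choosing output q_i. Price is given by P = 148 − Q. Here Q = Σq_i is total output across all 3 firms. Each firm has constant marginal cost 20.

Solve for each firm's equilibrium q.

32

A representative firm's profit is π_i = q_i(148 − Q) − 20q_i, with Q = q_i + Σ_{j≠i} q_j.
First-order condition: 128 − 2q_i − Σ_{j≠i} q_j = 0.
In a symmetric equilibrium every firm chooses the same q, so Σ_{j≠i} q_j = 2q. The condition becomes 128 − 4q = 0, giving q = 128/4 = 32.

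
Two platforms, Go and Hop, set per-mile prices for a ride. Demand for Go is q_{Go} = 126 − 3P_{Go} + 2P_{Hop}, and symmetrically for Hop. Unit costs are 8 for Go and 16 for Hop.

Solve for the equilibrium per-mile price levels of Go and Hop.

39, 42

Go's profit: π = (P_{Go} − 8)(126 − 3P_{Go} + 2P_{Hop}).
∂π/∂P_{Go} = 150 − 6P_{Go} + 2P_{Hop} = 0 ⇒ P_{Go} = 25 + (1/3)P_{Hop}.
Similarly P_{Hop} = 29 + (1/3)P_{Go}.
Plugging P_{Hop} into Go's best response: P_{Go} = 25 + (1/3)(29 + (1/3)P_{Go}) ⇒ (8/9)P_{Go} = 104/3, so P_{Go} = 39.
Then P_{Hop} = 29 + (1/3)·39 = 42.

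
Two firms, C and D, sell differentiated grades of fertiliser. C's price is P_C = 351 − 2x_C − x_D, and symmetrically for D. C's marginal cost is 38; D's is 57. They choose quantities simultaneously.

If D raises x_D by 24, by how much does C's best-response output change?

-6

Firm C's profit: π = x_C(351 − 2x_C − x_D) − 38x_C.
∂π/∂x_C = 313 − 4x_C − x_D = 0 ⇒ x_C = 78.25 − 0.25x_D.
The reaction-function slope is −0.25, so a 24-unit rise in x_D moves x_C by −0.25 × 24 = −6. C's best response falls — the actions are strategic substitutes.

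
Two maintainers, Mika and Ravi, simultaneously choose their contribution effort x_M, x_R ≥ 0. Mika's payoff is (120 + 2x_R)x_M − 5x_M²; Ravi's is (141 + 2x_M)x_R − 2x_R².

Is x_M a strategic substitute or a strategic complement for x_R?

Expanding Mika's payoff: 120x_M + 2x_Rx_M − 5x_M².
∂π/∂x_M = 120 + 2x_R − 10x_M = 0, so x_M = 12 + 0.2x_R.
The best-response slope dx_M/dx_R = 0.2 > 0: the reaction function is upward-sloping, so the choices are strategic complements.

strategic complements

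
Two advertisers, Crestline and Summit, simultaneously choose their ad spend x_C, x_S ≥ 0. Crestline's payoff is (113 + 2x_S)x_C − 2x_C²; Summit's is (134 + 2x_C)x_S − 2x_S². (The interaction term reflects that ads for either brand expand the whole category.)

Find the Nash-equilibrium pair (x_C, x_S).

60, 63.5

Expanding Crestline's payoff: 113x_C + 2x_Sx_C − 2x_C².
∂π/∂x_C = 113 + 2x_S − 4x_C = 0, so x_C = 28.25 + 0.5x_S.
Likewise for Summit: x_S = 33.5 + 0.5x_C.
Solving the two reaction functions simultaneously: (1 − (0.5)(0.5))x_C = 28.25 + 0.5·33.5, so 0.75x_C = 45 and x_C = 60.
Then x_S = 33.5 + 0.5·60 = 63.5.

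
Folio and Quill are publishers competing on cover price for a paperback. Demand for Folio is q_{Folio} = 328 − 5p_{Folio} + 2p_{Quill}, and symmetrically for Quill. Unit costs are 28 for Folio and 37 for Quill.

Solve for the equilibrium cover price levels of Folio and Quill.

Folio's profit: π = (p_{Folio} − 28)(328 − 5p_{Folio} + 2p_{Quill}).
∂π/∂p_{Folio} = 468 − 10p_{Folio} + 2p_{Quill} = 0 ⇒ p_{Folio} = 46.8 + 0.2p_{Quill}.
Similarly p_{Quill} = 51.3 + 0.2p_{Folio}.
Substituting the second reaction function into the first: p_{Folio} = 46.8 + 0.2(51.3 + 0.2p_{Folio}), which gives 0.96p_{Folio} = 57.06 ⇒ p_{Folio} = 59.4375.
Then p_{Quill} = 51.3 + 0.2·59.4375 = 63.1875.

59.4375, 63.1875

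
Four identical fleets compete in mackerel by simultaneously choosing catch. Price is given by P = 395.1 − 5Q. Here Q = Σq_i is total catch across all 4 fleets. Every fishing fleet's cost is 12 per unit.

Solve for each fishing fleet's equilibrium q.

15.324

A representative fishing fleet's profit is π_i = q_i(395.1 − 5Q) − 12q_i, with Q = q_i + Σ_{j≠i} q_j.
First-order condition: 383.1 − 10q_i − 5Σ_{j≠i} q_j = 0.
In a symmetric equilibrium every fishing fleet chooses the same q, so Σ_{j≠i} q_j = 3q. The condition becomes 383.1 − 25q = 0, giving q = 383.1/25 = 15.324.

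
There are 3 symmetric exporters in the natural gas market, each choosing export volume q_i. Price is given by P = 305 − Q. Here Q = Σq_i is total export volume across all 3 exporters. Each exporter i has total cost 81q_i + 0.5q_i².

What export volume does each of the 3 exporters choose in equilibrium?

44.8

A representative exporter's profit is π_i = q_i(305 − Q) − 81q_i − 0.5q_i², with Q = q_i + Σ_{j≠i} q_j.
First-order condition: 224 − 3q_i − Σ_{j≠i} q_j = 0.
With identical exporters, set every q_j = q: then 224 − 3q − 2q = 0, i.e. q = 224/5 = 44.8.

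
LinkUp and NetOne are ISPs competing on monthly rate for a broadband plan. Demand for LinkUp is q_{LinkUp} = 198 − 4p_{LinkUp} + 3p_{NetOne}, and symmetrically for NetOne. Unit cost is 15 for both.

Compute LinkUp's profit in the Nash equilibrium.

LinkUp's profit: π = (p_{LinkUp} − 15)(198 − 4p_{LinkUp} + 3p_{NetOne}).
∂π/∂p_{LinkUp} = 258 − 8p_{LinkUp} + 3p_{NetOne} = 0 ⇒ p_{LinkUp} = 32.25 + 0.375p_{NetOne}.
Setting p_{LinkUp} = p_{NetOne} in the reaction function: p_{LinkUp} = 32.25 + 0.375p_{LinkUp}, so p_{LinkUp} = 32.25 / 0.625 = 51.6.
q_{LinkUp} = 198 − 4·51.6 + 3·51.6 = 146.4.
Profit = (51.6 − 15)·146.4 = 5358.24.

5358.24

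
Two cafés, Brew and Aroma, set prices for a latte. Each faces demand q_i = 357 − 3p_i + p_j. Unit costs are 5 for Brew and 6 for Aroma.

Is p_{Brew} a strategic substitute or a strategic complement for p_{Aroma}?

Brew's profit: π = (p_{Brew} − 5)(357 − 3p_{Brew} + p_{Aroma}).
∂π/∂p_{Brew} = 372 − 6p_{Brew} + p_{Aroma} = 0 ⇒ p_{Brew} = 62 + (1/6)p_{Aroma}.
The best-response slope dp_{Brew}/dp_{Aroma} = 1/6 > 0: the reaction function is upward-sloping, so the choices are strategic complements.

strategic complements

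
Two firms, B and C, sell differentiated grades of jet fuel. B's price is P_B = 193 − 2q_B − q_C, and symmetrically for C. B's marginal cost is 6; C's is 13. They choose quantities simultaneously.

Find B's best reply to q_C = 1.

46.5

Firm B's profit: π = q_B(193 − 2q_B − q_C) − 6q_B.
∂π/∂q_B = 187 − 4q_B − q_C = 0 ⇒ q_B = 46.75 − 0.25q_C.
At q_C = 1: q_B = 46.75 − 0.25·1 = 46.5.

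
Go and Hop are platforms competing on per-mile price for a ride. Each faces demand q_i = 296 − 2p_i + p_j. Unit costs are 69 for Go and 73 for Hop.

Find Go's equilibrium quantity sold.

Go's profit: π = (p_{Go} − 69)(296 − 2p_{Go} + p_{Hop}).
∂π/∂p_{Go} = 434 − 4p_{Go} + p_{Hop} = 0 ⇒ p_{Go} = 108.5 + 0.25p_{Hop}.
Similarly p_{Hop} = 110.5 + 0.25p_{Go}.
Solving the two reaction functions simultaneously: (1 − (0.25)(0.25))p_{Go} = 108.5 + 0.25·110.5, so 0.9375p_{Go} = 136.125 and p_{Go} = 145.2.
Then p_{Hop} = 110.5 + 0.25·145.2 = 146.8.
q_{Go} = 296 − 2·145.2 + 146.8 = 152.4.

152.4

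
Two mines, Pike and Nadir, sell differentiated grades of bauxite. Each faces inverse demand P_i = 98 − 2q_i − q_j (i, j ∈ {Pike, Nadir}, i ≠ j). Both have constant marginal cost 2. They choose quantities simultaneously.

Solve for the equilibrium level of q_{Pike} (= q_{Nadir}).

Mine Pike's profit: π = q_{Pike}(98 − 2q_{Pike} − q_{Nadir}) − 2q_{Pike}.
∂π/∂q_{Pike} = 96 − 4q_{Pike} − q_{Nadir} = 0 ⇒ q_{Pike} = 24 − 0.25q_{Nadir}.
By symmetry q_{Nadir} = q_{Pike}; substituting into the reaction function, 1.25q_{Pike} = 24 and q_{Pike} = 19.2.

19.2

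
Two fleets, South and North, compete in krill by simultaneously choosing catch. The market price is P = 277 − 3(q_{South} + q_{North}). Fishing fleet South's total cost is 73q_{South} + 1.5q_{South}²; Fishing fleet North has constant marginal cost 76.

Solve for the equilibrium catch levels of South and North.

13.8, 26.6

Fishing fleet South's profit: π = q_{South}(277 − 3(q_{South} + q_{North})) − 73q_{South} − 1.5q_{South}².
∂π/∂q_{South} = 204 − 9q_{South} − 3q_{North} = 0, so q_{South} = 68/3 − (1/3)q_{North}.
For North: ∂π/∂q_{North} = 201 − 6q_{North} − 3q_{South} = 0 ⇒ q_{North} = 33.5 − 0.5q_{South}.
Solving the two reaction functions simultaneously: (1 − (−1/3)(−0.5))q_{South} = 68/3 − (1/3)·33.5, so (5/6)q_{South} = 11.5 and q_{South} = 13.8.
Then q_{North} = 33.5 − 0.5·13.8 = 26.6.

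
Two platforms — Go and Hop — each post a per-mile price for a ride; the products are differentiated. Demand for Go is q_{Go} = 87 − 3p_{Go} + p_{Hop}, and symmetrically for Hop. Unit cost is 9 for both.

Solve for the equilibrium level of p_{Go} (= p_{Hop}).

22.8

Go's profit: π = (p_{Go} − 9)(87 − 3p_{Go} + p_{Hop}).
∂π/∂p_{Go} = 114 − 6p_{Go} + p_{Hop} = 0 ⇒ p_{Go} = 19 + (1/6)p_{Hop}.
The game is symmetric, so in equilibrium p_{Hop} = p_{Go}: the reaction function gives (5/6)p_{Go} = 19, hence p_{Go} = 22.8.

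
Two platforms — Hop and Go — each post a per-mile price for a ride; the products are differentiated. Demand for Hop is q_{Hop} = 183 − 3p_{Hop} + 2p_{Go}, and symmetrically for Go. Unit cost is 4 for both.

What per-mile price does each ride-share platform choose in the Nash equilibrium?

Hop's profit: π = (p_{Hop} − 4)(183 − 3p_{Hop} + 2p_{Go}).
∂π/∂p_{Hop} = 195 − 6p_{Hop} + 2p_{Go} = 0 ⇒ p_{Hop} = 32.5 + (1/3)p_{Go}.
Setting p_{Hop} = p_{Go} in the reaction function: p_{Hop} = 32.5 + (1/3)p_{Hop}, so p_{Hop} = 32.5 / (2/3) = 48.75.

48.75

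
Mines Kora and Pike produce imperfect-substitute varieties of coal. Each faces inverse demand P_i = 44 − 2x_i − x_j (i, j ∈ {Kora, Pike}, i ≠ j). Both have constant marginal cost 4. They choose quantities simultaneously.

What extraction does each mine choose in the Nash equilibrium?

8

Mine Kora's profit: π = x_{Kora}(44 − 2x_{Kora} − x_{Pike}) − 4x_{Kora}.
∂π/∂x_{Kora} = 40 − 4x_{Kora} − x_{Pike} = 0 ⇒ x_{Kora} = 10 − 0.25x_{Pike}.
By symmetry x_{Pike} = x_{Kora}; substituting into the reaction function, 1.25x_{Kora} = 10 and x_{Kora} = 8.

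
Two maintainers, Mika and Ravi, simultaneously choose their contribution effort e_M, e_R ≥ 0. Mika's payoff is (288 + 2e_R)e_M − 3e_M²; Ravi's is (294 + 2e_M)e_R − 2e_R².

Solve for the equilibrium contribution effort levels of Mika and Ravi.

87, 117

Expanding Mika's payoff: 288e_M + 2e_Re_M − 3e_M².
∂π/∂e_M = 288 + 2e_R − 6e_M = 0, so e_M = 48 + (1/3)e_R.
Likewise for Ravi: e_R = 73.5 + 0.5e_M.
Substituting the second reaction function into the first: e_M = 48 + (1/3)(73.5 + 0.5e_M), which gives (5/6)e_M = 72.5 ⇒ e_M = 87.
Then e_R = 73.5 + 0.5·87 = 117.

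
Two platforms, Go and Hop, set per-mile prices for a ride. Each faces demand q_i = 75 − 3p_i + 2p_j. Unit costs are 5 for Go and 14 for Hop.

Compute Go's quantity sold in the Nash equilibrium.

Go's profit: π = (p_{Go} − 5)(75 − 3p_{Go} + 2p_{Hop}).
∂π/∂p_{Go} = 90 − 6p_{Go} + 2p_{Hop} = 0 ⇒ p_{Go} = 15 + (1/3)p_{Hop}.
Similarly p_{Hop} = 19.5 + (1/3)p_{Go}.
Plugging p_{Hop} into Go's best response: p_{Go} = 15 + (1/3)(19.5 + (1/3)p_{Go}) ⇒ (8/9)p_{Go} = 21.5, so p_{Go} = 24.1875.
Then p_{Hop} = 19.5 + (1/3)·24.1875 = 27.5625.
q_{Go} = 75 − 3·24.1875 + 2·27.5625 = 57.5625.

57.5625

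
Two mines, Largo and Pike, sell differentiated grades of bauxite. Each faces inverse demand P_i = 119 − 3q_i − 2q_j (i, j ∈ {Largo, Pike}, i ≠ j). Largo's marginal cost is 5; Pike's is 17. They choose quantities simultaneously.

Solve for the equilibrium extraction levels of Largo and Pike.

15, 12

Mine Largo's profit: π = q_{Largo}(119 − 3q_{Largo} − 2q_{Pike}) − 5q_{Largo}.
∂π/∂q_{Largo} = 114 − 6q_{Largo} − 2q_{Pike} = 0 ⇒ q_{Largo} = 19 − (1/3)q_{Pike}.
Similarly q_{Pike} = 17 − (1/3)q_{Largo}.
Plugging q_{Pike} into Largo's best response: q_{Largo} = 19 − (1/3)(17 − (1/3)q_{Largo}) ⇒ (8/9)q_{Largo} = 40/3, so q_{Largo} = 15.
Then q_{Pike} = 17 − (1/3)·15 = 12.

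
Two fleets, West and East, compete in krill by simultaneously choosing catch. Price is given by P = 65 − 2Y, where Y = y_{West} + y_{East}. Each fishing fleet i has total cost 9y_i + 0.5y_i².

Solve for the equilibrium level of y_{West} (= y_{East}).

8

Fishing fleet West's profit: π = y_{West}(65 − 2(y_{West} + y_{East})) − 9y_{West} − 0.5y_{West}².
∂π/∂y_{West} = 56 − 5y_{West} − 2y_{East} = 0, so y_{West} = 11.2 − 0.4y_{East}.
By symmetry y_{East} = y_{West}; substituting into the reaction function, 1.4y_{West} = 11.2 and y_{West} = 8.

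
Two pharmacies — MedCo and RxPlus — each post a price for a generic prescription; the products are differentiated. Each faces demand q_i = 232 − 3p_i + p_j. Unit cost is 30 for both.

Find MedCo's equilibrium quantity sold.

103.2

MedCo's profit: π = (p_{MedCo} − 30)(232 − 3p_{MedCo} + p_{RxPlus}).
∂π/∂p_{MedCo} = 322 − 6p_{MedCo} + p_{RxPlus} = 0 ⇒ p_{MedCo} = 161/3 + (1/6)p_{RxPlus}.
The game is symmetric, so in equilibrium p_{RxPlus} = p_{MedCo}: the reaction function gives (5/6)p_{MedCo} = 161/3, hence p_{MedCo} = 64.4.
q_{MedCo} = 232 − 3·64.4 + 64.4 = 103.2.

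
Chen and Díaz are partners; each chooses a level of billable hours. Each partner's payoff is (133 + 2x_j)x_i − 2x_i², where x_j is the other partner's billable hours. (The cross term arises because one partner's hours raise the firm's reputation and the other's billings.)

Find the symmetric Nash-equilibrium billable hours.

66.5

Chen's payoff is (133 + 2x_D)x_C − 2x_C².
∂π/∂x_C = 133 + 2x_D − 4x_C = 0, so x_C = 33.25 + 0.5x_D.
By symmetry x_D = x_C; substituting into the reaction function, 0.5x_C = 33.25 and x_C = 66.5.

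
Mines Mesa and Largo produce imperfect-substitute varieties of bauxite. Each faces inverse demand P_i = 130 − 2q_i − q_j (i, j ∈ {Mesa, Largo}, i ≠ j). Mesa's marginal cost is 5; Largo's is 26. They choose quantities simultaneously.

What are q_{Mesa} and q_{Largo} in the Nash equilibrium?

Mine Mesa's profit: π = q_{Mesa}(130 − 2q_{Mesa} − q_{Largo}) − 5q_{Mesa}.
∂π/∂q_{Mesa} = 125 − 4q_{Mesa} − q_{Largo} = 0 ⇒ q_{Mesa} = 31.25 − 0.25q_{Largo}.
Similarly q_{Largo} = 26 − 0.25q_{Mesa}.
Solving the two reaction functions simultaneously: (1 − (−0.25)(−0.25))q_{Mesa} = 31.25 − 0.25·26, so 0.9375q_{Mesa} = 24.75 and q_{Mesa} = 26.4.
Then q_{Largo} = 26 − 0.25·26.4 = 19.4.

26.4, 19.4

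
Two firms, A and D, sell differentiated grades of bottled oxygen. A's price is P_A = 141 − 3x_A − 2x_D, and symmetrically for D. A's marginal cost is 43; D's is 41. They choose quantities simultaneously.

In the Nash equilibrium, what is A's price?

Firm A's profit: π = x_A(141 − 3x_A − 2x_D) − 43x_A.
∂π/∂x_A = 98 − 6x_A − 2x_D = 0 ⇒ x_A = 49/3 − (1/3)x_D.
Similarly x_D = 50/3 − (1/3)x_A.
Solving the two reaction functions simultaneously: (1 − (−1/3)(−1/3))x_A = 49/3 − (1/3)·(50/3), so (8/9)x_A = 97/9 and x_A = 12.125.
Then x_D = 50/3 − (1/3)·12.125 = 12.625.
P_A = 141 − 3·12.125 − 2·12.625 = 79.375.

79.375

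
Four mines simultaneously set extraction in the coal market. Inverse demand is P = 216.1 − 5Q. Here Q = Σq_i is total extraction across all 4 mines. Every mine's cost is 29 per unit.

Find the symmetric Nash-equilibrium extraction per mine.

A representative mine's profit is π_i = q_i(216.1 − 5Q) − 29q_i, with Q = q_i + Σ_{j≠i} q_j.
First-order condition: 187.1 − 10q_i − 5Σ_{j≠i} q_j = 0.
Imposing symmetry (q_j = q for all j) turns Σ_{j≠i} q_j into 3q, so 187.1 = 25q and q = 7.484.

7.484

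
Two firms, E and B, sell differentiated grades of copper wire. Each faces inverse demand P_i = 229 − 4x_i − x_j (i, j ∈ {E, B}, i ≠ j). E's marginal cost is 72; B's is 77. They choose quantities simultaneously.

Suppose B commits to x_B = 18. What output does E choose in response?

Firm E's profit: π = x_E(229 − 4x_E − x_B) − 72x_E.
∂π/∂x_E = 157 − 8x_E − x_B = 0 ⇒ x_E = 19.625 − 0.125x_B.
At x_B = 18: x_E = 19.625 − 0.125·18 = 17.375.

17.375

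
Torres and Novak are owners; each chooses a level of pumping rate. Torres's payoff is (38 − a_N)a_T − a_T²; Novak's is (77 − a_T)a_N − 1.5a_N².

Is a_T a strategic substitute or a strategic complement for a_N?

strategic substitutes

Expanding Torres's payoff: 38a_T − a_Na_T − a_T².
∂π/∂a_T = 38 − a_N − 2a_T = 0, so a_T = 19 − 0.5a_N.
The best-response slope da_T/da_N = −0.5 < 0: the reaction function is downward-sloping, so the choices are strategic substitutes.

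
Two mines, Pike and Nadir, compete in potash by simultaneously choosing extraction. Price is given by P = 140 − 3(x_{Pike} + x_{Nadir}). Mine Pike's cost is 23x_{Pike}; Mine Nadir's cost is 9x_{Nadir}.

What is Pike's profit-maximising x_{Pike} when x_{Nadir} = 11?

Mine Pike's profit: π = x_{Pike}(140 − 3(x_{Pike} + x_{Nadir})) − 23x_{Pike}.
∂π/∂x_{Pike} = 117 − 6x_{Pike} − 3x_{Nadir} = 0, so x_{Pike} = 19.5 − 0.5x_{Nadir}.
At x_{Nadir} = 11: x_{Pike} = 19.5 − 0.5·11 = 14.

14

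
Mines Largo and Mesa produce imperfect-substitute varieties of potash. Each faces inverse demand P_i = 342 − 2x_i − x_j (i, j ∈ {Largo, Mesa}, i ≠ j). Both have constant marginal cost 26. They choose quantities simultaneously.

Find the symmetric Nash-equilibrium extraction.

Mine Largo's profit: π = x_{Largo}(342 − 2x_{Largo} − x_{Mesa}) − 26x_{Largo}.
∂π/∂x_{Largo} = 316 − 4x_{Largo} − x_{Mesa} = 0 ⇒ x_{Largo} = 79 − 0.25x_{Mesa}.
The game is symmetric, so in equilibrium x_{Mesa} = x_{Largo}: the reaction function gives 1.25x_{Largo} = 79, hence x_{Largo} = 63.2.

63.2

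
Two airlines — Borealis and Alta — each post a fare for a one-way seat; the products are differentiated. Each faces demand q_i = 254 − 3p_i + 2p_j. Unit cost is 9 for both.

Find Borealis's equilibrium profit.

11254.6875

Borealis's profit: π = (p_{Borealis} − 9)(254 − 3p_{Borealis} + 2p_{Alta}).
∂π/∂p_{Borealis} = 281 − 6p_{Borealis} + 2p_{Alta} = 0 ⇒ p_{Borealis} = 281/6 + (1/3)p_{Alta}.
The game is symmetric, so in equilibrium p_{Alta} = p_{Borealis}: the reaction function gives (2/3)p_{Borealis} = 281/6, hence p_{Borealis} = 70.25.
q_{Borealis} = 254 − 3·70.25 + 2·70.25 = 183.75.
Profit = (70.25 − 9)·183.75 = 11254.6875.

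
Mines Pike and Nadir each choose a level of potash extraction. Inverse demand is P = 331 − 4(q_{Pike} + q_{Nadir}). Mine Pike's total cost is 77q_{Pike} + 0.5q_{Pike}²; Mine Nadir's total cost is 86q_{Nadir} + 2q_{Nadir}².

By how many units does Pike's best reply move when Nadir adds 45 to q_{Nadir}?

Mine Pike's profit: π = q_{Pike}(331 − 4(q_{Pike} + q_{Nadir})) − 77q_{Pike} − 0.5q_{Pike}².
∂π/∂q_{Pike} = 254 − 9q_{Pike} − 4q_{Nadir} = 0, so q_{Pike} = 254/9 − (4/9)q_{Nadir}.
The reaction-function slope is −4/9, so a 45-unit rise in q_{Nadir} moves q_{Pike} by −4/9 × 45 = −20. Pike's best response falls — the actions are strategic substitutes.

-20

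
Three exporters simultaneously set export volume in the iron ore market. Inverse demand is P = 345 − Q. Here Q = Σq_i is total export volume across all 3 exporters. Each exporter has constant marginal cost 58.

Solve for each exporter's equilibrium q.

A representative exporter's profit is π_i = q_i(345 − Q) − 58q_i, with Q = q_i + Σ_{j≠i} q_j.
First-order condition: 287 − 2q_i − Σ_{j≠i} q_j = 0.
In a symmetric equilibrium every exporter chooses the same q, so Σ_{j≠i} q_j = 2q. The condition becomes 287 − 4q = 0, giving q = 287/4 = 71.75.

71.75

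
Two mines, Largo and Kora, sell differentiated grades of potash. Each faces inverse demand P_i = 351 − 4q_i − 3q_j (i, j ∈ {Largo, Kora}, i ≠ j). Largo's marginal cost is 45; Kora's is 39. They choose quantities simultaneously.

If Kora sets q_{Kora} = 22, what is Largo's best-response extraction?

30

Mine Largo's profit: π = q_{Largo}(351 − 4q_{Largo} − 3q_{Kora}) − 45q_{Largo}.
∂π/∂q_{Largo} = 306 − 8q_{Largo} − 3q_{Kora} = 0 ⇒ q_{Largo} = 38.25 − 0.375q_{Kora}.
At q_{Kora} = 22: q_{Largo} = 38.25 − 0.375·22 = 30.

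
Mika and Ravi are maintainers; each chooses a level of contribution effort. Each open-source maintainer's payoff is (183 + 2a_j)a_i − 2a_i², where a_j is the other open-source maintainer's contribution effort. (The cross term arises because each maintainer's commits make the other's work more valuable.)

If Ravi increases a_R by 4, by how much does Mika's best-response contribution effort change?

2

Mika's payoff is (183 + 2a_R)a_M − 2a_M².
∂π/∂a_M = 183 + 2a_R − 4a_M = 0, so a_M = 45.75 + 0.5a_R.
The reaction-function slope is 0.5, so a 4-unit rise in a_R moves a_M by 0.5 × 4 = 2. Mika's best response rises — the actions are strategic complements.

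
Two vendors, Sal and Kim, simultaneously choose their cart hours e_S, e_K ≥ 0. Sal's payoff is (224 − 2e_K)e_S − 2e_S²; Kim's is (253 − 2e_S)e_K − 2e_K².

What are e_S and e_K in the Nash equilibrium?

Expanding Sal's payoff: 224e_S − 2e_Ke_S − 2e_S².
∂π/∂e_S = 224 − 2e_K − 4e_S = 0, so e_S = 56 − 0.5e_K.
Likewise for Kim: e_K = 63.25 − 0.5e_S.
Substituting the second reaction function into the first: e_S = 56 − 0.5(63.25 − 0.5e_S), which gives 0.75e_S = 24.375 ⇒ e_S = 32.5.
Then e_K = 63.25 − 0.5·32.5 = 47.

32.5, 47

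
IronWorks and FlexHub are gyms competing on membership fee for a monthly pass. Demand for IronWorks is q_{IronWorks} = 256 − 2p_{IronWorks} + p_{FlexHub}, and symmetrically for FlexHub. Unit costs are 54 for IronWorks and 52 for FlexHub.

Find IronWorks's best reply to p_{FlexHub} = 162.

IronWorks's profit: π = (p_{IronWorks} − 54)(256 − 2p_{IronWorks} + p_{FlexHub}).
∂π/∂p_{IronWorks} = 364 − 4p_{IronWorks} + p_{FlexHub} = 0 ⇒ p_{IronWorks} = 91 + 0.25p_{FlexHub}.
At p_{FlexHub} = 162: p_{IronWorks} = 91 + 0.25·162 = 131.5.

131.5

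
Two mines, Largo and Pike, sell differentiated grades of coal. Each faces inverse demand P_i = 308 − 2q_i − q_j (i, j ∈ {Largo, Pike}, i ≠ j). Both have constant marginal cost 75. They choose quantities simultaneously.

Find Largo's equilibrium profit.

4343.12

Mine Largo's profit: π = q_{Largo}(308 − 2q_{Largo} − q_{Pike}) − 75q_{Largo}.
∂π/∂q_{Largo} = 233 − 4q_{Largo} − q_{Pike} = 0 ⇒ q_{Largo} = 58.25 − 0.25q_{Pike}.
By symmetry q_{Pike} = q_{Largo}; substituting into the reaction function, 1.25q_{Largo} = 58.25 and q_{Largo} = 46.6.
P_{Largo} = 308 − 2·46.6 − 46.6 = 168.2.
Profit = (168.2 − 75)·46.6 = 4343.12.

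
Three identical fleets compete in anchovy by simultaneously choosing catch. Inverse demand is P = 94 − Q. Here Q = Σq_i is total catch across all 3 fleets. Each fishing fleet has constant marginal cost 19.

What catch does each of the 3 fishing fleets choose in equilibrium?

A representative fishing fleet's profit is π_i = q_i(94 − Q) − 19q_i, with Q = q_i + Σ_{j≠i} q_j.
First-order condition: 75 − 2q_i − Σ_{j≠i} q_j = 0.
Imposing symmetry (q_j = q for all j) turns Σ_{j≠i} q_j into 2q, so 75 = 4q and q = 18.75.

18.75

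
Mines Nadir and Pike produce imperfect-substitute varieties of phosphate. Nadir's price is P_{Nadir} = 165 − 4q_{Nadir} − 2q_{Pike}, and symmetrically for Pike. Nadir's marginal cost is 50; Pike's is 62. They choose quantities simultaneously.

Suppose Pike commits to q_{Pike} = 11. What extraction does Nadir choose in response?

Mine Nadir's profit: π = q_{Nadir}(165 − 4q_{Nadir} − 2q_{Pike}) − 50q_{Nadir}.
∂π/∂q_{Nadir} = 115 − 8q_{Nadir} − 2q_{Pike} = 0 ⇒ q_{Nadir} = 14.375 − 0.25q_{Pike}.
At q_{Pike} = 11: q_{Nadir} = 14.375 − 0.25·11 = 11.625.

11.625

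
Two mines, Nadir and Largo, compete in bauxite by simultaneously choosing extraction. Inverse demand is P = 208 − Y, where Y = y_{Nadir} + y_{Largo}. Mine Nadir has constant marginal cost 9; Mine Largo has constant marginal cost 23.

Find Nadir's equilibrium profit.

5041

Mine Nadir's profit: π = y_{Nadir}(208 − (y_{Nadir} + y_{Largo})) − 9y_{Nadir}.
∂π/∂y_{Nadir} = 199 − 2y_{Nadir} − y_{Largo} = 0, so y_{Nadir} = 99.5 − 0.5y_{Largo}.
By the same steps for Largo: y_{Largo} = 92.5 − 0.5y_{Nadir}.
Solving the two reaction functions simultaneously: (1 − (−0.5)(−0.5))y_{Nadir} = 99.5 − 0.5·92.5, so 0.75y_{Nadir} = 53.25 and y_{Nadir} = 71.
Then y_{Largo} = 92.5 − 0.5·71 = 57.
Price P = 208 − 128 = 80.
Nadir's profit: (80 − 9)·71 = 5041.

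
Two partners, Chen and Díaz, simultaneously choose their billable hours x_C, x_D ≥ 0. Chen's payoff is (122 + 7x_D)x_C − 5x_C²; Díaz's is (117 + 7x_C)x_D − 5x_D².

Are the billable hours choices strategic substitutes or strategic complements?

strategic complements

Expanding Chen's payoff: 122x_C + 7x_Dx_C − 5x_C².
∂π/∂x_C = 122 + 7x_D − 10x_C = 0, so x_C = 12.2 + 0.7x_D.
The best-response slope dx_C/dx_D = 0.7 > 0: the reaction function is upward-sloping, so the choices are strategic complements.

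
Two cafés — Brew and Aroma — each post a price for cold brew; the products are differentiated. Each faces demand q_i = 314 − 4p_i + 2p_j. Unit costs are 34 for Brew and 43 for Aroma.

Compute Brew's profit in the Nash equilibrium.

7123.36

Brew's profit: π = (p_{Brew} − 34)(314 − 4p_{Brew} + 2p_{Aroma}).
∂π/∂p_{Brew} = 450 − 8p_{Brew} + 2p_{Aroma} = 0 ⇒ p_{Brew} = 56.25 + 0.25p_{Aroma}.
Similarly p_{Aroma} = 60.75 + 0.25p_{Brew}.
Substituting the second reaction function into the first: p_{Brew} = 56.25 + 0.25(60.75 + 0.25p_{Brew}), which gives 0.9375p_{Brew} = 71.4375 ⇒ p_{Brew} = 76.2.
Then p_{Aroma} = 60.75 + 0.25·76.2 = 79.8.
q_{Brew} = 314 − 4·76.2 + 2·79.8 = 168.8.
Profit = (76.2 − 34)·168.8 = 7123.36.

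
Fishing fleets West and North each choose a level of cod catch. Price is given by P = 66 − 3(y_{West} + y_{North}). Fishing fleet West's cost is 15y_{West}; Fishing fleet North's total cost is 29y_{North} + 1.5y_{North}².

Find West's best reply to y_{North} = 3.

7

Fishing fleet West's profit: π = y_{West}(66 − 3(y_{West} + y_{North})) − 15y_{West}.
∂π/∂y_{West} = 51 − 6y_{West} − 3y_{North} = 0, so y_{West} = 8.5 − 0.5y_{North}.
At y_{North} = 3: y_{West} = 8.5 − 0.5·3 = 7.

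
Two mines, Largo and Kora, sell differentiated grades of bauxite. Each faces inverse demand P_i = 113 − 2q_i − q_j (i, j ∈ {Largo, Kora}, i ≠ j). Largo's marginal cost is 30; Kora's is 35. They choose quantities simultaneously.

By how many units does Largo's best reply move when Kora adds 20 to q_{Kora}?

Mine Largo's profit: π = q_{Largo}(113 − 2q_{Largo} − q_{Kora}) − 30q_{Largo}.
∂π/∂q_{Largo} = 83 − 4q_{Largo} − q_{Kora} = 0 ⇒ q_{Largo} = 20.75 − 0.25q_{Kora}.
The reaction-function slope is −0.25, so a 20-unit rise in q_{Kora} moves q_{Largo} by −0.25 × 20 = −5. Largo's best response falls — the actions are strategic substitutes.

-5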